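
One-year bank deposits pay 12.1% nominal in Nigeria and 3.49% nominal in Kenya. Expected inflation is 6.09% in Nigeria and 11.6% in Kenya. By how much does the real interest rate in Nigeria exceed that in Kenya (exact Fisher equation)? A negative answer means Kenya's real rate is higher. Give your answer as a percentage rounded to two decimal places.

Nigeria: (1 + 0.1210)/(1 + 0.0609) − 1 = 5.6650%
Kenya: (1 + 0.0349)/(1 + 0.1160) − 1 = -7.2670%
Differential = 5.6650% − (-7.2670%) = 12.9320% → 12.93%.

12.93%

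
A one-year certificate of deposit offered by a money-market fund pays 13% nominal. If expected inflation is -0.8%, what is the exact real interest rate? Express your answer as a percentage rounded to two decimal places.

By the Fisher equation, 1 + r = (1 + i)/(1 + π).
1 + r = 1.13000 / 0.99200 = 1.139113
r = 1.139113 − 1 = 13.9113%, i.e. 13.91%.

13.91%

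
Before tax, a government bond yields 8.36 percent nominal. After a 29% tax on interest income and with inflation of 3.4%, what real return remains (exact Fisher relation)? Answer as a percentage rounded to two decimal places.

After-tax nominal return = 8.36% × (1 − 0.29) = 5.9356%.
1 + r = 1.059356 / 1.03400 = 1.024522
After-tax real rate = 1.024522 − 1 → 2.45%.

2.45%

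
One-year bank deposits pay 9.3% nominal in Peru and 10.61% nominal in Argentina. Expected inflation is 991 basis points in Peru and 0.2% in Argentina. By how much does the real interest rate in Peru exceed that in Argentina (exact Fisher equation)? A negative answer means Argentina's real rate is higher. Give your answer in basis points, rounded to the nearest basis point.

Peru: (1 + 0.0930)/(1 + 0.0991) − 1 = -0.5550%
Argentina: (1 + 0.1061)/(1 + 0.0020) − 1 = 10.3892%
Differential = -0.5550% − 10.3892% = -10.9442% → -1094 basis points.

-1094 basis points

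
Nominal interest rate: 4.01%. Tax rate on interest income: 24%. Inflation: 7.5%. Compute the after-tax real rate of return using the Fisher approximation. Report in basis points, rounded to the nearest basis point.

-445 basis points

After-tax nominal return = 4.01% × (1 − 0.24) = 3.0476%.
r ≈ 3.0476% − 7.5% → -445 basis points.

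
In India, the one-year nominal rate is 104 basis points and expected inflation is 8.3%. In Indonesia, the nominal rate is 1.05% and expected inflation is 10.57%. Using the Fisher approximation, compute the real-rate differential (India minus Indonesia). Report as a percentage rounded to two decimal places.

2.26%

India: 1.04% − 8.3% = -7.260%
Indonesia: 1.05% − 10.57% = -9.520%
Differential = 2.260% → 2.26%.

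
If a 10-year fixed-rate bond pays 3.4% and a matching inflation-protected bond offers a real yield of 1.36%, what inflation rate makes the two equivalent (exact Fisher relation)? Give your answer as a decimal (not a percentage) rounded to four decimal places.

(1 + π) = (1 + i)/(1 + r) = 1.03400 / 1.01360 = 1.020126
Break-even inflation = 1.020126 − 1 → 0.0201.

0.0201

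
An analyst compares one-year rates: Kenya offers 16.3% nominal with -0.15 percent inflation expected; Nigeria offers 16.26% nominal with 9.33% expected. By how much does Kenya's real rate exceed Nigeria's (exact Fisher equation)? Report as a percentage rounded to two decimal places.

10.14%

Kenya: (1 + 0.1630)/(1 − 0.0015) − 1 = 16.4747%
Nigeria: (1 + 0.1626)/(1 + 0.0933) − 1 = 6.3386%
Differential = 16.4747% − 6.3386% = 10.1361% → 10.14%.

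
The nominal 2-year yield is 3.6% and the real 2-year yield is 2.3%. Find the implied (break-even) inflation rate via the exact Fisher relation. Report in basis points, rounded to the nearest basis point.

(1 + π) = (1 + i)/(1 + r) = 1.03600 / 1.02300 = 1.012708
Break-even inflation = 1.012708 − 1 → 127 basis points.

127 basis points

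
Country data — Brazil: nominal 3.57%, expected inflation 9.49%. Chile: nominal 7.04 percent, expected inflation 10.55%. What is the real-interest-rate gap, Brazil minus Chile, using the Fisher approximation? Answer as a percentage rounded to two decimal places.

Brazil: 3.57% − 9.49% = -5.920%
Chile: 7.04% − 10.55% = -3.510%
Differential = -2.410% → -2.41%.

-2.41%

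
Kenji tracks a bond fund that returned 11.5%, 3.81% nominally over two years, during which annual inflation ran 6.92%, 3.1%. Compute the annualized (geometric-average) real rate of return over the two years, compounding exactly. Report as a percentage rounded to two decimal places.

Compound the nominal returns: 1.1150 × 1.0381 = 1.15748150.
Compound inflation: 1.0692 × 1.0310 = 1.10234520.
Deflate: 1.15748150 / 1.10234520 = 1.05001727.
Annualized real rate = 1.05001727^(1/2) − 1 = 2.4704% → 2.47%.

2.47%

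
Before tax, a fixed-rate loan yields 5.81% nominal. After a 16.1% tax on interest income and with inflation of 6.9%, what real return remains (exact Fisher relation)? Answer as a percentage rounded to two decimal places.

After-tax nominal return = 5.81% × (1 − 0.161) = 4.87459%.
1 + r = 1.0487459 / 1.06900 = 0.981053
After-tax real rate = 0.981053 − 1 → -1.89%.

-1.89%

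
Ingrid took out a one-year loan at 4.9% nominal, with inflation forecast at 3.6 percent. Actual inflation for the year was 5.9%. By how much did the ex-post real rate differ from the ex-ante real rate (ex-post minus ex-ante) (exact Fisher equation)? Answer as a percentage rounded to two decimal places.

-2.20%

Ex-ante: (1 + 0.0490)/(1 + 0.0360) − 1 = 1.2548%
Ex-post: (1 + 0.0490)/(1 + 0.0590) − 1 = -0.9443%
Difference (ex-post − ex-ante) = -2.1991% → -2.20%.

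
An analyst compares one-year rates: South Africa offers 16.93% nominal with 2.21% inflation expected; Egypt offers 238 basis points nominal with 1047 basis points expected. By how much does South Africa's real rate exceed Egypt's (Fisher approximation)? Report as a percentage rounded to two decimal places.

South Africa: 16.93% − 2.21% = 14.720%
Egypt: 2.38% − 10.47% = -8.090%
Differential = 22.810% → 22.81%.

22.81%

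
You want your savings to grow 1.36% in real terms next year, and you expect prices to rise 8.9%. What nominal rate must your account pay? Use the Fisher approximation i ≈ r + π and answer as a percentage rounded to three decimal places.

i ≈ r + π = 1.36% + 8.9% = 10.260%.

10.260%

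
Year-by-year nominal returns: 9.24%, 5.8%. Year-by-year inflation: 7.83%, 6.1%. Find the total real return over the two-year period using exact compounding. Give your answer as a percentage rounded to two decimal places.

Nominal growth factor = 1.0924 × 1.0580 = 1.155759
Price-level growth factor = 1.0783 × 1.0610 = 1.144076
Real growth factor = 1.155759 / 1.144076 = 1.010212
Total real return = 1.010212 − 1 → 1.02%.

1.02%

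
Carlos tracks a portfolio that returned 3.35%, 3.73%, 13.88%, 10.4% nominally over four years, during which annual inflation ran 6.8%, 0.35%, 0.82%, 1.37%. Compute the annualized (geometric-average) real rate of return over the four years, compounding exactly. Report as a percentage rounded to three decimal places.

5.323%

Nominal growth factor = 1.0335 × 1.0373 × 1.1388 × 1.1040 = 1.34781843
Price-level growth factor = 1.0680 × 1.0035 × 1.0082 × 1.0137 = 1.09532946
Real growth factor = 1.34781843 / 1.09532946 = 1.23051418
Annualized real rate = 1.23051418^(1/4) − 1 = 5.3226% → 5.323%.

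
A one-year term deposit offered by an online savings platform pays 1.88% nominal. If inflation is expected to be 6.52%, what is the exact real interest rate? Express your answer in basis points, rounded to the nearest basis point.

-436 basis points

By the Fisher relation, 1 + r = (1 + i)/(1 + π).
1 + r = 1.01880 / 1.06520 = 0.956440
r = 0.956440 − 1 = -4.3560%, i.e. -436 basis points.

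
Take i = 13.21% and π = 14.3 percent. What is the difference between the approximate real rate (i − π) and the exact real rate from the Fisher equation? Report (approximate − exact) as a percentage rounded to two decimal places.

-0.14%

Approximate: r ≈ 13.210% − 14.300% = -1.0900%
Exact: (1 + 0.1321)/(1 + 0.1430) − 1 = -0.9536%
Error = -1.0900% − (-0.9536%) = -0.1364% → -0.14%.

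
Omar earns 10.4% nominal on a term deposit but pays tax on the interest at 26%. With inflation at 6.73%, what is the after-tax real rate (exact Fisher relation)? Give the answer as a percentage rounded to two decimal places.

After-tax nominal return = 10.4% × (1 − 0.26) = 7.6960%.
1 + r = 1.07696 / 1.06730 = 1.009051
After-tax real rate = 1.009051 − 1 → 0.91%.

0.91%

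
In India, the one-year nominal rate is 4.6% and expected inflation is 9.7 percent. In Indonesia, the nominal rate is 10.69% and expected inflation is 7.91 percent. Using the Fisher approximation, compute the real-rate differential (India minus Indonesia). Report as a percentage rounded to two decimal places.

India: 4.6% − 9.7% = -5.100%
Indonesia: 10.69% − 7.91% = 2.780%
Differential = -7.880% → -7.88%.

-7.88%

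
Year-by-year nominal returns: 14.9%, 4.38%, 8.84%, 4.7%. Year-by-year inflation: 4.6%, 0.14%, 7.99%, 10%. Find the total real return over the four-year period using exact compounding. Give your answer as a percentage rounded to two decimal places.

Compound the nominal returns: 1.1490 × 1.0438 × 1.0884 × 1.0470 = 1.366698.
Compound inflation: 1.0460 × 1.0014 × 1.0799 × 1.1000 = 1.244272.
Deflate: 1.366698 / 1.244272 = 1.098391.
Total real return = 1.098391 − 1 → 9.84%.

9.84%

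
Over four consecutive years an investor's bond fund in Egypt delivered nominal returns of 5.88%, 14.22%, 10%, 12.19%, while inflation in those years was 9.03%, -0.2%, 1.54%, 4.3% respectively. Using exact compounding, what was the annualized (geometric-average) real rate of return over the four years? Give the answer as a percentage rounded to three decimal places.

Nominal growth factor = 1.0588 × 1.1422 × 1.1000 × 1.1219 = 1.49246076
Price-level growth factor = 1.0903 × 0.9980 × 1.0154 × 1.0430 = 1.15238613
Real growth factor = 1.49246076 / 1.15238613 = 1.29510476
Annualized real rate = 1.29510476^(1/4) − 1 = 6.6783% → 6.678%.

6.678%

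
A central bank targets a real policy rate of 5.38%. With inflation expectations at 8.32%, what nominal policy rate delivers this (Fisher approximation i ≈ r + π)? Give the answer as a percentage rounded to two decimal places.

13.70%

i ≈ r + π = 5.38% + 8.32% = 13.70%.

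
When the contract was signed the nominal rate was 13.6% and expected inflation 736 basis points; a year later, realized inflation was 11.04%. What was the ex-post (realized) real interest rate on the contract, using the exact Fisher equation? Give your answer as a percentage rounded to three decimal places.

2.305%

Ex-post: (1 + 0.1360)/(1 + 0.1104) − 1 = 2.30548%
So the realized real rate is 2.305%.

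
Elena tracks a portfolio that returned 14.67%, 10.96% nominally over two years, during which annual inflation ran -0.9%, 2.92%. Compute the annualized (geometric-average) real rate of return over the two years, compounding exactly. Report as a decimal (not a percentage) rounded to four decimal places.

0.1169

Compound the nominal returns: 1.1467 × 1.1096 = 1.27237832.
Compound inflation: 0.9910 × 1.0292 = 1.01993720.
Deflate: 1.27237832 / 1.01993720 = 1.24750653.
Annualized real rate = 1.24750653^(1/2) − 1 = 11.6918% → 0.1169.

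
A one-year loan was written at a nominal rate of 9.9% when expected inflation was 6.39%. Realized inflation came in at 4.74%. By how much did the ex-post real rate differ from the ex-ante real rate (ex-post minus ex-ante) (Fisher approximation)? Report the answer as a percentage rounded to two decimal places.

Ex-ante: 9.9% − 6.39% = 3.510%
Ex-post: 9.9% − 4.74% = 5.160%
Difference (ex-post − ex-ante) = 1.6500% → 1.65%.

1.65%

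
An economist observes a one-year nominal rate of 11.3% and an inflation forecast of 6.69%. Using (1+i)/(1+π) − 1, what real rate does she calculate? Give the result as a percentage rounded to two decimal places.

4.32%

1 + r = 1.11300 / 1.06690 = 1.043209
r = 1.043209 − 1 = 4.3209%, i.e. 4.32%.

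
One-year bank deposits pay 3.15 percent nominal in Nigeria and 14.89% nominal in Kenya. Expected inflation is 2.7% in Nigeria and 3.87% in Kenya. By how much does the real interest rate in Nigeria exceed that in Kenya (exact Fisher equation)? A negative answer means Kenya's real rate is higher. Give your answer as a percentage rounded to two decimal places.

Nigeria: (1 + 0.0315)/(1 + 0.0270) − 1 = 0.4382%
Kenya: (1 + 0.1489)/(1 + 0.0387) − 1 = 10.6094%
Differential = 0.4382% − 10.6094% = -10.1712% → -10.17%.

-10.17%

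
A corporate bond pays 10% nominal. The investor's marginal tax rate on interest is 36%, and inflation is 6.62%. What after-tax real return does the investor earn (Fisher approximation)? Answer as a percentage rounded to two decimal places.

-0.22%

After-tax nominal return = 10% × (1 − 0.36) = 6.4000%.
r ≈ 6.4000% − 6.62% → -0.22%.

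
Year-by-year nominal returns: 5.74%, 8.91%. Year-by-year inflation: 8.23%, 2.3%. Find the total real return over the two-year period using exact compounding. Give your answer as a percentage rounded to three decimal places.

Nominal growth factor = 1.0574 × 1.0891 = 1.151614
Price-level growth factor = 1.0823 × 1.0230 = 1.107193
Real growth factor = 1.151614 / 1.107193 = 1.040121
Total real return = 1.040121 − 1 → 4.012%.

4.012%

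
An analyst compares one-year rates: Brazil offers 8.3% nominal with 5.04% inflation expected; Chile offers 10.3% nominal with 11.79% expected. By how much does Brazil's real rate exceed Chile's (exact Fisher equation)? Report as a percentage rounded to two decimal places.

Brazil: (1 + 0.0830)/(1 + 0.0504) − 1 = 3.1036%
Chile: (1 + 0.1030)/(1 + 0.1179) − 1 = -1.3329%
Differential = 3.1036% − (-1.3329%) = 4.4364% → 4.44%.

4.44%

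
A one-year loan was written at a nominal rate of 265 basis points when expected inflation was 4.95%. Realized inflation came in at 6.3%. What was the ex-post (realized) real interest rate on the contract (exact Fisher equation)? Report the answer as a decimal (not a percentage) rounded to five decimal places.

Ex-post: (1 + 0.0265)/(1 + 0.0630) − 1 = -3.4337%
So the realized real rate is -0.03434.

-0.03434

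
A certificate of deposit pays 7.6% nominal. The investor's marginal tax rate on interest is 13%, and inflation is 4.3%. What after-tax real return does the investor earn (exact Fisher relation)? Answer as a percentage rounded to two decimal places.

2.22%

After-tax nominal return = 7.6% × (1 − 0.13) = 6.6120%.
1 + r = 1.06612 / 1.04300 = 1.022167
After-tax real rate = 1.022167 − 1 → 2.22%.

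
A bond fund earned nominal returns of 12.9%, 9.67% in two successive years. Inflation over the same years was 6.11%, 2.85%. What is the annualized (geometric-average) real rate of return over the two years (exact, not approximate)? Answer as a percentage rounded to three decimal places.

6.515%

Nominal growth factor = 1.1290 × 1.0967 = 1.23817430
Price-level growth factor = 1.0611 × 1.0285 = 1.09134135
Real growth factor = 1.23817430 / 1.09134135 = 1.13454356
Annualized real rate = 1.13454356^(1/2) − 1 = 6.5150% → 6.515%.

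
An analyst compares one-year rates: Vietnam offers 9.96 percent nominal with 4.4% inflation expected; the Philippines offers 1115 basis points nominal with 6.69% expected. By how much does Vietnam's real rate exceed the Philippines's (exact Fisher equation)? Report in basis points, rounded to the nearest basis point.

Vietnam: (1 + 0.0996)/(1 + 0.0440) − 1 = 5.3257%
The Philippines: (1 + 0.1115)/(1 + 0.0669) − 1 = 4.1803%
Differential = 5.3257% − 4.1803% = 1.1453% → 115 basis points.

115 basis points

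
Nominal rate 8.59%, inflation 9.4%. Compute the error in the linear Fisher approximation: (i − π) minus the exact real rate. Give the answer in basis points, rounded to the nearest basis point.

-7 basis points

Approximate: r ≈ 8.590% − 9.400% = -0.8100%
Exact: (1 + 0.0859)/(1 + 0.0940) − 1 = -0.7404%
Error = -0.8100% − (-0.7404%) = -0.0696% → -7 basis points.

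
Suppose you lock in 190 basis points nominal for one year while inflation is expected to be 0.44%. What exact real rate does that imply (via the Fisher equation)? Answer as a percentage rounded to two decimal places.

1.45%

1 + r = 1.01900 / 1.00440 = 1.014536
r = 1.014536 − 1 = 1.4536%, i.e. 1.45%.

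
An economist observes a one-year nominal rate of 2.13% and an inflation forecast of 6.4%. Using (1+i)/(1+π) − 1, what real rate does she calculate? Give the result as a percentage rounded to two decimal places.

By the Fisher equation, 1 + r = (1 + i)/(1 + π).
1 + r = 1.02130 / 1.06400 = 0.959868
r = 0.959868 − 1 = -4.0132%, i.e. -4.01%.

-4.01%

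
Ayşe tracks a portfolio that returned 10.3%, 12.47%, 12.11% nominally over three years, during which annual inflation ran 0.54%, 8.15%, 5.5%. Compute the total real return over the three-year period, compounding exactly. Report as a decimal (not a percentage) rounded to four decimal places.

Nominal growth factor = 1.1030 × 1.1247 × 1.1211 = 1.390774
Price-level growth factor = 1.0054 × 1.0815 × 1.0550 = 1.147144
Real growth factor = 1.390774 / 1.147144 = 1.212380
Total real return = 1.212380 − 1 → 0.2124.

0.2124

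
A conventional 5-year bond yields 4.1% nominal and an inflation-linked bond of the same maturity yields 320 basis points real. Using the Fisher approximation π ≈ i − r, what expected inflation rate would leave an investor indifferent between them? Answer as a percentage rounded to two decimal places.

0.90%

π ≈ i − r = 4.1% − 3.2% → 0.90%.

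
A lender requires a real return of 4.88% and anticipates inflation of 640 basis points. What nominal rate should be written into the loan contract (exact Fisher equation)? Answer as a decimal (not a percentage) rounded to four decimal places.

0.1159

(1 + i) = (1 + r)(1 + π) = 1.04880 × 1.06400 = 1.1159232
i = 1.1159232 − 1, so the required nominal rate is 0.1159.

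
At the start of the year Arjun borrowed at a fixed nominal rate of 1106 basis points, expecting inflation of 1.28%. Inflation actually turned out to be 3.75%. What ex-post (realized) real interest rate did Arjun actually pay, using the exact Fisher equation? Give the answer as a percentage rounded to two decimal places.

7.05%

Ex-post: (1 + 0.1106)/(1 + 0.0375) − 1 = 7.0458%
So the realized real rate is 7.05%.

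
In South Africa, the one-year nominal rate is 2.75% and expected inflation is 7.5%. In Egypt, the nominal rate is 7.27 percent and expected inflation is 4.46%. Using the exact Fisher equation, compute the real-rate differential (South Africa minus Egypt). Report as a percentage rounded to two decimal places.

-7.11%

South Africa: (1 + 0.0275)/(1 + 0.0750) − 1 = -4.4186%
Egypt: (1 + 0.0727)/(1 + 0.0446) − 1 = 2.6900%
Differential = -4.4186% − 2.6900% = -7.1086% → -7.11%.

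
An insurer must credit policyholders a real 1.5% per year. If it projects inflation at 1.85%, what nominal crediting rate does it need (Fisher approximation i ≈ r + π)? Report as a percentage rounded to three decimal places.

3.350%

i ≈ r + π = 1.5% + 1.85% = 3.350%.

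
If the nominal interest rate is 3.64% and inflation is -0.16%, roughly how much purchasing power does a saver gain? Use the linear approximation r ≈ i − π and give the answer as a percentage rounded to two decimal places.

3.80%

r ≈ i − π = 3.64% − (-0.16%) = 3.80%.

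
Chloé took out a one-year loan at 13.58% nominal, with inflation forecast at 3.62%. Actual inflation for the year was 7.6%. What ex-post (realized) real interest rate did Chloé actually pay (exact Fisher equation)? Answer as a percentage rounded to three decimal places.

5.558%

Ex-post: (1 + 0.1358)/(1 + 0.0760) − 1 = 5.5576%
So the realized real rate is 5.558%.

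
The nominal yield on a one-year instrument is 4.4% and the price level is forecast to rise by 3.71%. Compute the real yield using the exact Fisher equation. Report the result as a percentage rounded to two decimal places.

0.67%

By the Fisher identity, 1 + r = (1 + i)/(1 + π).
1 + r = 1.04400 / 1.03710 = 1.006653
r = 1.006653 − 1 = 0.6653%, i.e. 0.67%.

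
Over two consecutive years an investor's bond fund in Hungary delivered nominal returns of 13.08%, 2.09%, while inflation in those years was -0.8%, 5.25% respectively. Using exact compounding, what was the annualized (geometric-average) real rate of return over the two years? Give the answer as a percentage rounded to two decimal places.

Compound the nominal returns: 1.1308 × 1.0209 = 1.15443372.
Compound inflation: 0.9920 × 1.0525 = 1.04408000.
Deflate: 1.15443372 / 1.04408000 = 1.10569470.
Annualized real rate = 1.10569470^(1/2) − 1 = 5.1520% → 5.15%.

5.15%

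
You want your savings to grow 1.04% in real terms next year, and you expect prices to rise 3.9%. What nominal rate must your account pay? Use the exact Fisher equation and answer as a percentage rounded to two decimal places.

4.98%

(1 + i) = (1 + r)(1 + π) = 1.01040 × 1.03900 = 1.0498056
i = 1.0498056 − 1, so the required nominal rate is 4.98%.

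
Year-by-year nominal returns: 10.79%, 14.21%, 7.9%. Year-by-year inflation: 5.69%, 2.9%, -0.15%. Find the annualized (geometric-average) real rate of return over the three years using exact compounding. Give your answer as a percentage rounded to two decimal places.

Nominal growth factor = 1.1079 × 1.1421 × 1.0790 = 1.36529386
Price-level growth factor = 1.0569 × 1.0290 × 0.9985 = 1.08591877
Real growth factor = 1.36529386 / 1.08591877 = 1.25727071
Annualized real rate = 1.25727071^(1/3) − 1 = 7.9302% → 7.93%.

7.93%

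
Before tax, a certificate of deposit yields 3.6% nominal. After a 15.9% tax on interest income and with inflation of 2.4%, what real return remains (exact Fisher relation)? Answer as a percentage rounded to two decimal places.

0.61%

After-tax nominal return = 3.6% × (1 − 0.159) = 3.0276%.
1 + r = 1.030276 / 1.02400 = 1.006129
After-tax real rate = 1.006129 − 1 → 0.61%.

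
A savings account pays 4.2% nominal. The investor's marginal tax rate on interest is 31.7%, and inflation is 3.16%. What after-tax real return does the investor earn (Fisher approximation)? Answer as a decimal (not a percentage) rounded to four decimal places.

-0.0029

After-tax nominal return = 4.2% × (1 − 0.317) = 2.8686%.
r ≈ 2.8686% − 3.16% → -0.0029.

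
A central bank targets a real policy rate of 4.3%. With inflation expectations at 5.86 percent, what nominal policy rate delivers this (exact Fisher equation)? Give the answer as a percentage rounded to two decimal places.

(1 + i) = (1 + r)(1 + π) = 1.04300 × 1.05860 = 1.1041198
i = 1.1041198 − 1, so the required nominal rate is 10.41%.

10.41%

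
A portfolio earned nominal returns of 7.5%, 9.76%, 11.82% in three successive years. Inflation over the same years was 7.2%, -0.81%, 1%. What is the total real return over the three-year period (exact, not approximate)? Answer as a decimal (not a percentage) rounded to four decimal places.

0.2285

Nominal growth factor = 1.0750 × 1.0976 × 1.1182 = 1.319387
Price-level growth factor = 1.0720 × 0.9919 × 1.0100 = 1.073950
Real growth factor = 1.319387 / 1.073950 = 1.228536
Total real return = 1.228536 − 1 → 0.2285.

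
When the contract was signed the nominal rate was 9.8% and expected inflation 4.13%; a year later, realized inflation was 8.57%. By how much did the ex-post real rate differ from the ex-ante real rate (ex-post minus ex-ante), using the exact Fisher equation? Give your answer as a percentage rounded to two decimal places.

-4.31%

Ex-ante: (1 + 0.0980)/(1 + 0.0413) − 1 = 5.4451%
Ex-post: (1 + 0.0980)/(1 + 0.0857) − 1 = 1.1329%
Difference (ex-post − ex-ante) = -4.3122% → -4.31%.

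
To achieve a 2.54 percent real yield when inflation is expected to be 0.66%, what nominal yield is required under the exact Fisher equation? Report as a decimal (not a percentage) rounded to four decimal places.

(1 + i) = (1 + r)(1 + π) = 1.02540 × 1.00660 = 1.03216764
i = 1.03216764 − 1, so the required nominal rate is 0.0322.

0.0322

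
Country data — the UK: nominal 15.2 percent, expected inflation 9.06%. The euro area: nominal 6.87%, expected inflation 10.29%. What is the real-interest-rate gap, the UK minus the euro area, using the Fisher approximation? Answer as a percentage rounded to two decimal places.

9.56%

The UK: 15.2% − 9.06% = 6.140%
The euro area: 6.87% − 10.29% = -3.420%
Differential = 9.560% → 9.56%.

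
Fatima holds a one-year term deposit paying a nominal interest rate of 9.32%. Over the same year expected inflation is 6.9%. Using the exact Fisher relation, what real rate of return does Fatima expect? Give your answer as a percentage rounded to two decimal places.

2.26%

By the Fisher relation, 1 + r = (1 + i)/(1 + π).
1 + r = 1.09320 / 1.06900 = 1.022638
r = 1.022638 − 1 = 2.2638%, i.e. 2.26%.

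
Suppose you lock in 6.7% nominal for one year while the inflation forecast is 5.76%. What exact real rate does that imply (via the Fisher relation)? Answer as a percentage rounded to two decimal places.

1 + r = 1.06700 / 1.05760 = 1.008888
r = 1.008888 − 1 = 0.8888%, i.e. 0.89%.

0.89%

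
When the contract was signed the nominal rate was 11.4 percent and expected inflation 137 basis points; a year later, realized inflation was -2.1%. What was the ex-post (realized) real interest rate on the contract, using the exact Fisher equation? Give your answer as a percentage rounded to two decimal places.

13.79%

Ex-post: (1 + 0.1140)/(1 − 0.0210) − 1 = 13.7896%
So the realized real rate is 13.79%.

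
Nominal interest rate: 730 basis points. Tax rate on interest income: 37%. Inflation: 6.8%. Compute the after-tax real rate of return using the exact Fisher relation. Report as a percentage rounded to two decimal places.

After-tax nominal return = 7.3% × (1 − 0.37) = 4.5990%.
1 + r = 1.04599 / 1.06800 = 0.979391
After-tax real rate = 0.979391 − 1 → -2.06%.

-2.06%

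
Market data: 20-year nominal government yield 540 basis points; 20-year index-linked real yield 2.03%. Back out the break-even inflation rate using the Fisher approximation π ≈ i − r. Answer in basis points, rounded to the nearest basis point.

337 basis points

π ≈ i − r = 5.4% − 2.03% → 337 basis points.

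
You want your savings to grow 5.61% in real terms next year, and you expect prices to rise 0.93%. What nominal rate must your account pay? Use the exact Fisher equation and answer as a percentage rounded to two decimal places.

(1 + i) = (1 + r)(1 + π) = 1.05610 × 1.00930 = 1.06592173
i = 1.06592173 − 1, so the required nominal rate is 6.59%.

6.59%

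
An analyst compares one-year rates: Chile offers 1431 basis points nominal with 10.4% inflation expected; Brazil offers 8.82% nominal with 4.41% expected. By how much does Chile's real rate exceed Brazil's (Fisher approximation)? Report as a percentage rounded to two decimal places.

-0.50%

Chile: 14.31% − 10.4% = 3.910%
Brazil: 8.82% − 4.41% = 4.410%
Differential = -0.500% → -0.50%.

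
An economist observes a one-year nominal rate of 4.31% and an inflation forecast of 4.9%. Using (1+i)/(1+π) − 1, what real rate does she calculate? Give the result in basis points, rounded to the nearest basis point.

-56 basis points

1 + r = 1.04310 / 1.04900 = 0.994376
r = 0.994376 − 1 = -0.5624%, i.e. -56 basis points.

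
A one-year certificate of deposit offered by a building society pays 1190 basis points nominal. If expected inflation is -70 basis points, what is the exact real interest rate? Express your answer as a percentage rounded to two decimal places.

1 + r = 1.11900 / 0.99300 = 1.126888
r = 1.126888 − 1 = 12.6888%, i.e. 12.69%.

12.69%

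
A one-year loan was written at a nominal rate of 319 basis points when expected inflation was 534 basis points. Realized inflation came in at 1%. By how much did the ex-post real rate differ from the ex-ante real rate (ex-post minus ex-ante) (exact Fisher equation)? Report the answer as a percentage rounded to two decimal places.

4.21%

Ex-ante: (1 + 0.0319)/(1 + 0.0534) − 1 = -2.0410%
Ex-post: (1 + 0.0319)/(1 + 0.0100) − 1 = 2.1683%
Difference (ex-post − ex-ante) = 4.2093% → 4.21%.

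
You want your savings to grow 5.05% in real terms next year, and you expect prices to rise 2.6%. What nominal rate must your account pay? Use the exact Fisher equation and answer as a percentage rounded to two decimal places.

(1 + i) = (1 + r)(1 + π) = 1.05050 × 1.02600 = 1.077813
i = 1.077813 − 1, so the required nominal rate is 7.78%.

7.78%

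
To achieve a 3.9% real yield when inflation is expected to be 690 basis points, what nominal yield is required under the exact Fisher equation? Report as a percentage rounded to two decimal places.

11.07%

(1 + i) = (1 + r)(1 + π) = 1.03900 × 1.06900 = 1.110691
i = 1.110691 − 1, so the required nominal rate is 11.07%.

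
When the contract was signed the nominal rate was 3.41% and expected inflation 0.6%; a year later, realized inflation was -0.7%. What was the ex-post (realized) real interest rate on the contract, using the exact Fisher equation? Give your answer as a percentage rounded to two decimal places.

4.14%

Ex-post: (1 + 0.0341)/(1 − 0.0070) − 1 = 4.1390%
So the realized real rate is 4.14%.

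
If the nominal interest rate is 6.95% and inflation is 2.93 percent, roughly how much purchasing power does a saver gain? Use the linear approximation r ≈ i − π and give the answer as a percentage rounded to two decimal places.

4.02%

r ≈ i − π = 6.95% − 2.93% = 4.02%.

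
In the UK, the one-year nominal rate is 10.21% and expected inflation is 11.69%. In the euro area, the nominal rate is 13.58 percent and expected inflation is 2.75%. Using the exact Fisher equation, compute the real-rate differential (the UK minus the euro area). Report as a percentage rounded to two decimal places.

The UK: (1 + 0.1021)/(1 + 0.1169) − 1 = -1.3251%
The euro area: (1 + 0.1358)/(1 + 0.0275) − 1 = 10.5401%
Differential = -1.3251% − 10.5401% = -11.8652% → -11.87%.

-11.87%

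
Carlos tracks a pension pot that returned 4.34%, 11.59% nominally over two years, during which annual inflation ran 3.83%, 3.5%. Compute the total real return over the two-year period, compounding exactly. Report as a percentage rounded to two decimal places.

Nominal growth factor = 1.0434 × 1.1159 = 1.164330
Price-level growth factor = 1.0383 × 1.0350 = 1.074641
Real growth factor = 1.164330 / 1.074641 = 1.083460
Total real return = 1.083460 − 1 → 8.35%.

8.35%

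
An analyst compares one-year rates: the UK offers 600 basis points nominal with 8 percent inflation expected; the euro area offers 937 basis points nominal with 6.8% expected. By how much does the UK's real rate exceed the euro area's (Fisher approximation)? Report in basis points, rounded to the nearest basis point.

The UK: 6% − 8% = -2.000%
The euro area: 9.37% − 6.8% = 2.570%
Differential = -4.570% → -457 basis points.

-457 basis points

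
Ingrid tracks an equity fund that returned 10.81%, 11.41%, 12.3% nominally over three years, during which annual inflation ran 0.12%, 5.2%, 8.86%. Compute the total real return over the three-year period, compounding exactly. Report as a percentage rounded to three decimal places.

Nominal growth factor = 1.1081 × 1.1141 × 1.1230 = 1.386382
Price-level growth factor = 1.0012 × 1.0520 × 1.0886 = 1.146581
Real growth factor = 1.386382 / 1.146581 = 1.209144
Total real return = 1.209144 − 1 → 20.914%.

20.914%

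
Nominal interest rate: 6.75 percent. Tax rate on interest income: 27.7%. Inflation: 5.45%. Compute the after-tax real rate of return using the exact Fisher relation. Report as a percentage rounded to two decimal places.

After-tax nominal return = 6.75% × (1 − 0.277) = 4.88025%.
1 + r = 1.0488025 / 1.05450 = 0.994597
After-tax real rate = 0.994597 − 1 → -0.54%.

-0.54%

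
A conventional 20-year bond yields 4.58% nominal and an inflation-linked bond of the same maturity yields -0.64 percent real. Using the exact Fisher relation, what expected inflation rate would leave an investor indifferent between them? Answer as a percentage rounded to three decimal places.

5.254%

(1 + π) = (1 + i)/(1 + r) = 1.04580 / 0.99360 = 1.052536
Break-even inflation = 1.052536 − 1 → 5.254%.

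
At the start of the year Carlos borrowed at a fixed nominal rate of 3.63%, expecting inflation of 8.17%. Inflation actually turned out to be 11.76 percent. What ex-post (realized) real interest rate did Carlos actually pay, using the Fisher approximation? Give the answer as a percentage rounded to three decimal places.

-8.130%

Ex-post: 3.63% − 11.76% = -8.130%
So the realized real rate is -8.130%.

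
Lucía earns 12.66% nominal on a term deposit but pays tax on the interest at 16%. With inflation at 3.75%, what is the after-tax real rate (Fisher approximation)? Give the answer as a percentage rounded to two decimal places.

After-tax nominal return = 12.66% × (1 − 0.16) = 10.6344%.
r ≈ 10.6344% − 3.75% → 6.88%.

6.88%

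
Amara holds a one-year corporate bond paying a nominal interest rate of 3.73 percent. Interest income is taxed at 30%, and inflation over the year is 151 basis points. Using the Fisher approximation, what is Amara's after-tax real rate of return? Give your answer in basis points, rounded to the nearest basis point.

110 basis points

After-tax nominal return = 3.73% × (1 − 0.3) = 2.6110%.
r ≈ 2.6110% − 1.51% → 110 basis points.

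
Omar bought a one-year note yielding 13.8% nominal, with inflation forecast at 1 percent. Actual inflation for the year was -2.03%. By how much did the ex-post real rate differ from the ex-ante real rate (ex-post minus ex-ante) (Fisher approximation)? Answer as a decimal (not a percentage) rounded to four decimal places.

0.0303

Ex-ante: 13.8% − 1% = 12.800%
Ex-post: 13.8% − (-2.03%) = 15.830%
Difference (ex-post − ex-ante) = 3.0300% → 0.0303.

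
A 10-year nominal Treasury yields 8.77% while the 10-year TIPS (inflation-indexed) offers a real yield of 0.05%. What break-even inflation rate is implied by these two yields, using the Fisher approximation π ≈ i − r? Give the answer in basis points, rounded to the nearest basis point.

872 basis points

π ≈ i − r = 8.77% − 0.05% → 872 basis points.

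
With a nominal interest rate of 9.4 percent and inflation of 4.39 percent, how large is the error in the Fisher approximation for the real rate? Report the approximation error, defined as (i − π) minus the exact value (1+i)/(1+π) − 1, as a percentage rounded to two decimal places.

Approximate: r ≈ 9.400% − 4.390% = 5.0100%
Exact: (1 + 0.0940)/(1 + 0.0439) − 1 = 4.7993%
Error = 5.0100% − 4.7993% = 0.2107% → 0.21%.

0.21%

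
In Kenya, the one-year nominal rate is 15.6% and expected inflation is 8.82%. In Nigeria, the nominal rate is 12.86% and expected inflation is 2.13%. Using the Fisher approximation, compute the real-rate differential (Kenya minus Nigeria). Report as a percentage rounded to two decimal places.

-3.95%

Kenya: 15.6% − 8.82% = 6.780%
Nigeria: 12.86% − 2.13% = 10.730%
Differential = -3.950% → -3.95%.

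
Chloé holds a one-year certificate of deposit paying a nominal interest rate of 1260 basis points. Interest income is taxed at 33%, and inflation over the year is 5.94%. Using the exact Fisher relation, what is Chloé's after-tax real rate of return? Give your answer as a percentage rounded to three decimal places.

2.362%

After-tax nominal return = 12.6% × (1 − 0.33) = 8.4420%.
1 + r = 1.08442 / 1.05940 = 1.023617
After-tax real rate = 1.023617 − 1 → 2.362%.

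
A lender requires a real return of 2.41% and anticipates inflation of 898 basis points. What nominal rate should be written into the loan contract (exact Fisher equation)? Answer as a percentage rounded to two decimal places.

(1 + i) = (1 + r)(1 + π) = 1.02410 × 1.08980 = 1.11606418
i = 1.11606418 − 1, so the required nominal rate is 11.61%.

11.61%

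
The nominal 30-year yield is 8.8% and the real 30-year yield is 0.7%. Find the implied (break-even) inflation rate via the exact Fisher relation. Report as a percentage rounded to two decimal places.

(1 + π) = (1 + i)/(1 + r) = 1.08800 / 1.00700 = 1.080437
Break-even inflation = 1.080437 − 1 → 8.04%.

8.04%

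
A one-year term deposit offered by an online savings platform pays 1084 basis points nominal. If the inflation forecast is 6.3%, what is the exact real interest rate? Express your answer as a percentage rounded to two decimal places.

By the Fisher identity, 1 + r = (1 + i)/(1 + π).
1 + r = 1.10840 / 1.06300 = 1.042709
r = 1.042709 − 1 = 4.2709%, i.e. 4.27%.

4.27%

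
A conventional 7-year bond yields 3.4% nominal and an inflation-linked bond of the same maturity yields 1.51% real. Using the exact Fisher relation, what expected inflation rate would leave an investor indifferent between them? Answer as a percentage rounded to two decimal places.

1.86%

(1 + π) = (1 + i)/(1 + r) = 1.03400 / 1.01510 = 1.018619
Break-even inflation = 1.018619 − 1 → 1.86%.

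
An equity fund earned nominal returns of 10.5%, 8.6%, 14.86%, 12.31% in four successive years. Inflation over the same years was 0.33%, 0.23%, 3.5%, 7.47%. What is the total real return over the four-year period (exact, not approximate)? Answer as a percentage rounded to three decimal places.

38.396%

Compound the nominal returns: 1.1050 × 1.0860 × 1.1486 × 1.1231 = 1.548030.
Compound inflation: 1.0033 × 1.0023 × 1.0350 × 1.0747 = 1.118552.
Deflate: 1.548030 / 1.118552 = 1.383959.
Total real return = 1.383959 − 1 → 38.396%.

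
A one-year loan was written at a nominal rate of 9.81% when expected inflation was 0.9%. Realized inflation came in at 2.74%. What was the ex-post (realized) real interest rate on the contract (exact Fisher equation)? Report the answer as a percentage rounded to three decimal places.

6.881%

Ex-post: (1 + 0.0981)/(1 + 0.0274) − 1 = 6.8814%
So the realized real rate is 6.881%.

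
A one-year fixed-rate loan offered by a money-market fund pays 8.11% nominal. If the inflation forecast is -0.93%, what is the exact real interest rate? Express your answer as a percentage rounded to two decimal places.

1 + r = 1.08110 / 0.99070 = 1.091249
r = 1.091249 − 1 = 9.1249%, i.e. 9.12%.

9.12%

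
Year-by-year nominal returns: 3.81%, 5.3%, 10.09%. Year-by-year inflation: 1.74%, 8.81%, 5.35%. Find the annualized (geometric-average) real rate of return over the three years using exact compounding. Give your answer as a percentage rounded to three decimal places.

Compound the nominal returns: 1.0381 × 1.0530 × 1.1009 = 1.20341504.
Compound inflation: 1.0174 × 1.0881 × 1.0535 = 1.16625920.
Deflate: 1.20341504 / 1.16625920 = 1.03185899.
Annualized real rate = 1.03185899^(1/3) − 1 = 1.0509% → 1.051%.

1.051%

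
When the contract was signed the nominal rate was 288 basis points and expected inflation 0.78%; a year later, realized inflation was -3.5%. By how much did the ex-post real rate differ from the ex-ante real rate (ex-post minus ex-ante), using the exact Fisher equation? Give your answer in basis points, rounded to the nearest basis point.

453 basis points

Ex-ante: (1 + 0.0288)/(1 + 0.0078) − 1 = 2.0837%
Ex-post: (1 + 0.0288)/(1 − 0.0350) − 1 = 6.6114%
Difference (ex-post − ex-ante) = 4.5277% → 453 basis points.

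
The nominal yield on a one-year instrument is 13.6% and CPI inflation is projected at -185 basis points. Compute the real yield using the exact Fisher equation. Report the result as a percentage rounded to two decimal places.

1 + r = 1.13600 / 0.98150 = 1.157412
r = 1.157412 − 1 = 15.7412%, i.e. 15.74%.

15.74%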